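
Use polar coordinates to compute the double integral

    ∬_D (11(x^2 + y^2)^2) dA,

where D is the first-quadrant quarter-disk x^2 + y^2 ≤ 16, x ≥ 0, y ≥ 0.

The region D is 0 ≤ r ≤ 4, 0 ≤ θ ≤ π/2 in polar coordinates, where x = r cos(θ), y = r sin(θ), and dA = r dr dθ.

Under the substitution, the integrand becomes 11r^4, so

    ∬_D (11(x^2 + y^2)^2) dA = ∫_{0}^{π/2} ∫_{0}^{4} (11r^4) · r dr dθ.

Inner integral (in r): ∫_{0}^{4} (11r^4) · r dr = 22528/3.

Outer integral (in θ): ∫_{0}^{π/2} (22528/3) dθ = 11264π/3.

Therefore ∬_D (11(x^2 + y^2)^2) dA = 11264π/3.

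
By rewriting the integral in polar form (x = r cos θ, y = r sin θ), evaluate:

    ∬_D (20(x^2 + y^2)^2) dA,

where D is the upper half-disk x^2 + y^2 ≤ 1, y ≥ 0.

The region D is 0 ≤ r ≤ 1, 0 ≤ θ ≤ π in polar coordinates, where x = r cos(θ), y = r sin(θ), and dA = r dr dθ.

Under the substitution, the integrand becomes 20r^4, so

    ∬_D (20(x^2 + y^2)^2) dA = ∫_{0}^{π} ∫_{0}^{1} (20r^4) · r dr dθ.

Inner integral (in r): ∫_{0}^{1} (20r^4) · r dr = 10/3.

Outer integral (in θ): ∫_{0}^{π} (10/3) dθ = 10π/3.

Therefore ∬_D (20(x^2 + y^2)^2) dA = 10π/3.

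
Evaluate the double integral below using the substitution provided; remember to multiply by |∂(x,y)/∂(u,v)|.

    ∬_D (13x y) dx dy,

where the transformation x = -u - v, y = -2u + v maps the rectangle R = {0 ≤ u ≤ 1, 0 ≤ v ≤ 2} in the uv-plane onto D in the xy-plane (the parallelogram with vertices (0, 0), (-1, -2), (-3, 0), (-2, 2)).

Compute the Jacobian determinant of (x, y) with respect to (u, v):

    ∂(x,y)/∂(u,v) = | -1  -1 | = (-1)(1) - (-1)(-2) = -3.
                   | -2  1 |

Its absolute value is |J| = 3 (the area scaling factor).

Substituting x = -u - v, y = -2u + v into the integrand,

    13x y → 26u^2 + 13u v - 13v^2,

so the integral becomes

    ∬_R (26u^2 + 13u v - 13v^2) · |J| du dv = ∫_0^1 ∫_0^2 (78u^2 + 39u v - 39v^2) dv du.

Inner (v): 156u^2 + 78u - 104.
Outer (u): -13.

Therefore ∬_D (13x y) dx dy = -13.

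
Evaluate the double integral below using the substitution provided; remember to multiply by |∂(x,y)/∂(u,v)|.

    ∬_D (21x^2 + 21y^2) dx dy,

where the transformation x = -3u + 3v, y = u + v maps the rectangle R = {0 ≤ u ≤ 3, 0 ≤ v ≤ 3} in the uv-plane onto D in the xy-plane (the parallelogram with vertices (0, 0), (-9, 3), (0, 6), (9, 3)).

Compute the Jacobian determinant of (x, y) with respect to (u, v):

    ∂(x,y)/∂(u,v) = | -3  3 | = (-3)(1) - (3)(1) = -6.
                   | 1  1 |

Its absolute value is |J| = 6 (the area scaling factor).

Substituting x = -3u + 3v, y = u + v into the integrand,

    21x^2 + 21y^2 → 210u^2 - 336u v + 210v^2,

so the integral becomes

    ∬_R (210u^2 - 336u v + 210v^2) · |J| du dv = ∫_0^3 ∫_0^3 (1260u^2 - 2016u v + 1260v^2) dv du.

Inner (v): 3780u^2 - 9072u + 11340.
Outer (u): 27216.

Therefore ∬_D (21x^2 + 21y^2) dx dy = 27216.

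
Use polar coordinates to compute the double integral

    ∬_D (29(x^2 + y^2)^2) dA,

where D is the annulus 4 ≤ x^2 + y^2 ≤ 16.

The region D is 2 ≤ r ≤ 4, 0 ≤ θ ≤ 2π in polar coordinates, where x = r cos(θ), y = r sin(θ), and dA = r dr dθ.

Under the substitution, the integrand becomes 29r^4, so

    ∬_D (29(x^2 + y^2)^2) dA = ∫_{0}^{2π} ∫_{2}^{4} (29r^4) · r dr dθ.

Inner integral (in r): ∫_{2}^{4} (29r^4) · r dr = 19488.

Outer integral (in θ): ∫_{0}^{2π} (19488) dθ = 38976π.

Therefore ∬_D (29(x^2 + y^2)^2) dA = 38976π.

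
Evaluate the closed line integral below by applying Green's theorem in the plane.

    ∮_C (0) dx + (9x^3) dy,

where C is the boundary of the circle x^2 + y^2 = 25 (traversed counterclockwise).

Green's theorem converts the closed line integral into a double integral over the enclosed region D:

    ∮_C P dx + Q dy = ∬_D (∂Q/∂x - ∂P/∂y) dA.

Here P = 0, Q = 9x^3, so

    ∂Q/∂x = 27x^2,    ∂P/∂y = 0,
    ∂Q/∂x - ∂P/∂y = 27x^2.

D is the region x^2 + y^2 ≤ 25. Evaluating the double integral:

In polar coordinates (x = r cos θ, y = r sin θ, dA = r dr dθ) the integrand becomes 27r^2cos(θ)^2, so

    ∬_D (27x^2) dA = ∫_0^{2π} ∫_0^{5} (27r^2cos(θ)^2) · r dr dθ.

Inner (r from 0 to 5): 16875cos(θ)^2/4.
Outer (θ from 0 to 2π): 16875π/4.

Therefore ∮_C P dx + Q dy = 16875π/4.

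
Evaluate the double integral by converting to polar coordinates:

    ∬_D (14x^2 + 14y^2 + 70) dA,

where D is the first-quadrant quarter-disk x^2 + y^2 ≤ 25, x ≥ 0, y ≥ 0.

The region D is 0 ≤ r ≤ 5, 0 ≤ θ ≤ π/2 in polar coordinates, where x = r cos(θ), y = r sin(θ), and dA = r dr dθ.

Under the substitution, the integrand becomes 14r^2 + 70, so

    ∬_D (14x^2 + 14y^2 + 70) dA = ∫_{0}^{π/2} ∫_{0}^{5} (14r^2 + 70) · r dr dθ.

Inner integral (in r): ∫_{0}^{5} (14r^2 + 70) · r dr = 6125/2.

Outer integral (in θ): ∫_{0}^{π/2} (6125/2) dθ = 6125π/4.

Therefore ∬_D (14x^2 + 14y^2 + 70) dA = 6125π/4.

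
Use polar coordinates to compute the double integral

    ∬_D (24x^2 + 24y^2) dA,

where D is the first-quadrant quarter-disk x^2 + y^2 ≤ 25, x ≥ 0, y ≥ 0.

The region D is 0 ≤ r ≤ 5, 0 ≤ θ ≤ π/2 in polar coordinates, where x = r cos(θ), y = r sin(θ), and dA = r dr dθ.

Under the substitution, the integrand becomes 24r^2, so

    ∬_D (24x^2 + 24y^2) dA = ∫_{0}^{π/2} ∫_{0}^{5} (24r^2) · r dr dθ.

Inner integral (in r): ∫_{0}^{5} (24r^2) · r dr = 3750.

Outer integral (in θ): ∫_{0}^{π/2} (3750) dθ = 1875π.

Therefore ∬_D (24x^2 + 24y^2) dA = 1875π.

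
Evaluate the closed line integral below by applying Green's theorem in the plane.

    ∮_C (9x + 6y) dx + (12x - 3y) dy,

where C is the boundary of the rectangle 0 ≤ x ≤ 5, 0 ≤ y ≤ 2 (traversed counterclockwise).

Green's theorem converts the closed line integral into a double integral over the enclosed region D:

    ∮_C P dx + Q dy = ∬_D (∂Q/∂x - ∂P/∂y) dA.

Here P = 9x + 6y, Q = 12x - 3y, so

    ∂Q/∂x = 12,    ∂P/∂y = 6,
    ∂Q/∂x - ∂P/∂y = 6.

D is the region 0 ≤ x ≤ 5, 0 ≤ y ≤ 2. Evaluating the double integral:

    ∬_D (6) dA = ∫_0^{5} ∫_0^{2} (6) dy dx.

Inner (y from 0 to 2): 12.
Outer (x from 0 to 5): 60.

Therefore ∮_C P dx + Q dy = 60.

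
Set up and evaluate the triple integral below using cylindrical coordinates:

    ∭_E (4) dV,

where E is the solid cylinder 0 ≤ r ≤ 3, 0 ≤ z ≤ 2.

In cylindrical coordinates, x = r cos(θ), y = r sin(θ), z = z, and dV = r dr dθ dz.

The integrand becomes 4, so

    ∭_E (4) dV = ∫_{0}^{2π} ∫_{0}^{3} ∫_{0}^{2} (4) · r dz dr dθ.

Inner (z): 8r.
Middle (r from 0 to 3): 36.
Outer (θ): 72π.

Therefore the triple integral equals 72π.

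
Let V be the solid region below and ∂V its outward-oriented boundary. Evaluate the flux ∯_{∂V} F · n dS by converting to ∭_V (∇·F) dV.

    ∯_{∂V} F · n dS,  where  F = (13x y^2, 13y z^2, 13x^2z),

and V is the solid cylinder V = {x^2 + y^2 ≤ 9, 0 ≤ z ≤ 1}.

By the divergence theorem,

    ∯_{∂V} F · n dS = ∭_V (∇ · F) dV.

Compute the divergence:
    ∇ · F = ∂F_x/∂x + ∂F_y/∂y + ∂F_z/∂z = 13y^2 + 13z^2 + 13x^2 = 13x^2 + 13y^2 + 13z^2.

In cylindrical coordinates, x = r cos(θ), y = r sin(θ), z = z, dV = r dr dθ dz, with 0 ≤ r ≤ 3, 0 ≤ θ ≤ 2π, 0 ≤ z ≤ 1.

The integrand, after substitution and multiplying by the volume element, becomes (13r^2 + 13z^2) · r, so

    ∭_V (∇·F) dV = ∫_0^{2π} ∫_0^{3} ∫_0^{1} (13r^2 + 13z^2) · r dz dr dθ.

Inner (z from 0 to 1): 13r (r^2 + 1/3).
Middle (r from 0 to 3): 1131/4.
Outer (θ from 0 to 2π): 1131π/2.

Therefore ∯_{∂V} F · n dS = 1131π/2.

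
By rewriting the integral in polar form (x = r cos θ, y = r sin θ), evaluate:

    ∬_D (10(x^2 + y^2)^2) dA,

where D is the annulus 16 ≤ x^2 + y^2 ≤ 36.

The region D is 4 ≤ r ≤ 6, 0 ≤ θ ≤ 2π in polar coordinates, where x = r cos(θ), y = r sin(θ), and dA = r dr dθ.

Under the substitution, the integrand becomes 10r^4, so

    ∬_D (10(x^2 + y^2)^2) dA = ∫_{0}^{2π} ∫_{4}^{6} (10r^4) · r dr dθ.

Inner integral (in r): ∫_{4}^{6} (10r^4) · r dr = 212800/3.

Outer integral (in θ): ∫_{0}^{2π} (212800/3) dθ = 425600π/3.

Therefore ∬_D (10(x^2 + y^2)^2) dA = 425600π/3.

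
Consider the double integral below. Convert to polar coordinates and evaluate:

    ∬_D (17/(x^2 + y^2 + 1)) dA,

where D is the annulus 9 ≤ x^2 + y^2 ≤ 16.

The region D is 3 ≤ r ≤ 4, 0 ≤ θ ≤ 2π in polar coordinates, where x = r cos(θ), y = r sin(θ), and dA = r dr dθ.

Under the substitution, the integrand becomes 17/(r^2 + 1), so

    ∬_D (17/(x^2 + y^2 + 1)) dA = ∫_{0}^{2π} ∫_{3}^{4} (17/(r^2 + 1)) · r dr dθ.

Inner integral (in r): ∫_{3}^{4} (17/(r^2 + 1)) · r dr = log(6975757441sqrt(170)/1000000000).

Outer integral (in θ): ∫_{0}^{2π} (log(6975757441sqrt(170)/1000000000)) dθ = log((6975757441sqrt(170)/1000000000)^(2π)).

Therefore ∬_D (17/(x^2 + y^2 + 1)) dA = log((6975757441sqrt(170)/1000000000)^(2π)).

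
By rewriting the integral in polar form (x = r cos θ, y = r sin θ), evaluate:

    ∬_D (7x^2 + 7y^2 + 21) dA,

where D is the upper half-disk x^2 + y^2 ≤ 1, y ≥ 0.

The region D is 0 ≤ r ≤ 1, 0 ≤ θ ≤ π in polar coordinates, where x = r cos(θ), y = r sin(θ), and dA = r dr dθ.

Under the substitution, the integrand becomes 7r^2 + 21, so

    ∬_D (7x^2 + 7y^2 + 21) dA = ∫_{0}^{π} ∫_{0}^{1} (7r^2 + 21) · r dr dθ.

Inner integral (in r): ∫_{0}^{1} (7r^2 + 21) · r dr = 49/4.

Outer integral (in θ): ∫_{0}^{π} (49/4) dθ = 49π/4.

Therefore ∬_D (7x^2 + 7y^2 + 21) dA = 49π/4.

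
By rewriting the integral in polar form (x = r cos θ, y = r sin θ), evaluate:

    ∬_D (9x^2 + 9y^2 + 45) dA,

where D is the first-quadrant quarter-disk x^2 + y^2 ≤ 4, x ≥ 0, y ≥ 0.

The region D is 0 ≤ r ≤ 2, 0 ≤ θ ≤ π/2 in polar coordinates, where x = r cos(θ), y = r sin(θ), and dA = r dr dθ.

Under the substitution, the integrand becomes 9r^2 + 45, so

    ∬_D (9x^2 + 9y^2 + 45) dA = ∫_{0}^{π/2} ∫_{0}^{2} (9r^2 + 45) · r dr dθ.

Inner integral (in r): ∫_{0}^{2} (9r^2 + 45) · r dr = 126.

Outer integral (in θ): ∫_{0}^{π/2} (126) dθ = 63π.

Therefore ∬_D (9x^2 + 9y^2 + 45) dA = 63π.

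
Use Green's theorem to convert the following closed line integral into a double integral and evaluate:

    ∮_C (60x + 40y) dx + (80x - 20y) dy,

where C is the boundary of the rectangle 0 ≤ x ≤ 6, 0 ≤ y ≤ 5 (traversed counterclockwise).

Green's theorem converts the closed line integral into a double integral over the enclosed region D:

    ∮_C P dx + Q dy = ∬_D (∂Q/∂x - ∂P/∂y) dA.

Here P = 60x + 40y, Q = 80x - 20y, so

    ∂Q/∂x = 80,    ∂P/∂y = 40,
    ∂Q/∂x - ∂P/∂y = 40.

D is the region 0 ≤ x ≤ 6, 0 ≤ y ≤ 5. Evaluating the double integral:

    ∬_D (40) dA = ∫_0^{6} ∫_0^{5} (40) dy dx.

Inner (y from 0 to 5): 200.
Outer (x from 0 to 6): 1200.

Therefore ∮_C P dx + Q dy = 1200.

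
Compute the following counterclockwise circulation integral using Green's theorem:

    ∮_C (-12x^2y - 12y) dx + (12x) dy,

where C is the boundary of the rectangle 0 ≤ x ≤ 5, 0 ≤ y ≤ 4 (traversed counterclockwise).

Green's theorem converts the closed line integral into a double integral over the enclosed region D:

    ∮_C P dx + Q dy = ∬_D (∂Q/∂x - ∂P/∂y) dA.

Here P = -12x^2y - 12y, Q = 12x, so

    ∂Q/∂x = 12,    ∂P/∂y = -12x^2 - 12,
    ∂Q/∂x - ∂P/∂y = 12x^2 + 24.

D is the region 0 ≤ x ≤ 5, 0 ≤ y ≤ 4. Evaluating the double integral:

    ∬_D (12x^2 + 24) dA = ∫_0^{5} ∫_0^{4} (12x^2 + 24) dy dx.

Inner (y from 0 to 4): 48x^2 + 96.
Outer (x from 0 to 5): 2480.

Therefore ∮_C P dx + Q dy = 2480.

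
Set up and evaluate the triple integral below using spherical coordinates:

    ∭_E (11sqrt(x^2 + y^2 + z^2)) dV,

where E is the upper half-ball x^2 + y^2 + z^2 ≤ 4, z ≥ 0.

In spherical coordinates, x = ρ sin(φ) cos(θ), y = ρ sin(φ) sin(θ), z = ρ cos(φ), and dV = ρ^2 sin(φ) dρ dφ dθ.

The integrand becomes 11ρ, so

    ∭_E (11sqrt(x^2 + y^2 + z^2)) dV = ∫_{0}^{2π} ∫_{0}^{π/2} ∫_{0}^{2} (11ρ) · ρ^2 sin(φ) dρ dφ dθ.

Inner (ρ): 44sin(φ).
Middle (φ): 44.
Outer (θ): 88π.

Therefore the triple integral equals 88π.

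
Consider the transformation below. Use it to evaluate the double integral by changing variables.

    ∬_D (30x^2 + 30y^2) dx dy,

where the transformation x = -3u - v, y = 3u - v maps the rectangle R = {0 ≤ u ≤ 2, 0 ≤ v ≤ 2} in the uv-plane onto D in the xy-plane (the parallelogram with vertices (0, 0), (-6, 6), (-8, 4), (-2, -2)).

Compute the Jacobian determinant of (x, y) with respect to (u, v):

    ∂(x,y)/∂(u,v) = | -3  -1 | = (-3)(-1) - (-1)(3) = 6.
                   | 3  -1 |

Its absolute value is |J| = 6 (the area scaling factor).

Substituting x = -3u - v, y = 3u - v into the integrand,

    30x^2 + 30y^2 → 540u^2 + 60v^2,

so the integral becomes

    ∬_R (540u^2 + 60v^2) · |J| du dv = ∫_0^2 ∫_0^2 (3240u^2 + 360v^2) dv du.

Inner (v): 6480u^2 + 960.
Outer (u): 19200.

Therefore ∬_D (30x^2 + 30y^2) dx dy = 19200.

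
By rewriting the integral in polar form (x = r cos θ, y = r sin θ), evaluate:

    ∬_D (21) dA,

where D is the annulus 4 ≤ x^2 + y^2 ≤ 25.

The region D is 2 ≤ r ≤ 5, 0 ≤ θ ≤ 2π in polar coordinates, where x = r cos(θ), y = r sin(θ), and dA = r dr dθ.

Under the substitution, the integrand becomes 21, so

    ∬_D (21) dA = ∫_{0}^{2π} ∫_{2}^{5} (21) · r dr dθ.

Inner integral (in r): ∫_{2}^{5} (21) · r dr = 441/2.

Outer integral (in θ): ∫_{0}^{2π} (441/2) dθ = 441π.

Therefore ∬_D (21) dA = 441π.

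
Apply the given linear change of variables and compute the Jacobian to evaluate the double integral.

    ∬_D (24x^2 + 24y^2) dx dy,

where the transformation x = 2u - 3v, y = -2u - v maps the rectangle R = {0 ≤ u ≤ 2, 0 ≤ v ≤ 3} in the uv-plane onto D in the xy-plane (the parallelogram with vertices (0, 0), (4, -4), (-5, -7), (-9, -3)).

Compute the Jacobian determinant of (x, y) with respect to (u, v):

    ∂(x,y)/∂(u,v) = | 2  -3 | = (2)(-1) - (-3)(-2) = -8.
                   | -2  -1 |

Its absolute value is |J| = 8 (the area scaling factor).

Substituting x = 2u - 3v, y = -2u - v into the integrand,

    24x^2 + 24y^2 → 192u^2 - 192u v + 240v^2,

so the integral becomes

    ∬_R (192u^2 - 192u v + 240v^2) · |J| du dv = ∫_0^2 ∫_0^3 (1536u^2 - 1536u v + 1920v^2) dv du.

Inner (v): 4608u^2 - 6912u + 17280.
Outer (u): 33024.

Therefore ∬_D (24x^2 + 24y^2) dx dy = 33024.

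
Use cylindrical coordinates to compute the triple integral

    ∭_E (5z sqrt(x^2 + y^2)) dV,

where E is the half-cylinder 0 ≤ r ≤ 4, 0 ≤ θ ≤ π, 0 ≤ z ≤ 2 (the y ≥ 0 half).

In cylindrical coordinates, x = r cos(θ), y = r sin(θ), z = z, and dV = r dr dθ dz.

The integrand becomes 5r z, so

    ∭_E (5z sqrt(x^2 + y^2)) dV = ∫_{0}^{π} ∫_{0}^{4} ∫_{0}^{2} (5r z) · r dz dr dθ.

Inner (z): 10r^2.
Middle (r from 0 to 4): 640/3.
Outer (θ): 640π/3.

Therefore the triple integral equals 640π/3.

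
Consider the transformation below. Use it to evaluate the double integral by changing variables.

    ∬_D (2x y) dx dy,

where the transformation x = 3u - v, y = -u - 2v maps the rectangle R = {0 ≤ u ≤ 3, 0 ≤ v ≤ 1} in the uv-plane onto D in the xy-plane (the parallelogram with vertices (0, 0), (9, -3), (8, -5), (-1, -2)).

Compute the Jacobian determinant of (x, y) with respect to (u, v):

    ∂(x,y)/∂(u,v) = | 3  -1 | = (3)(-2) - (-1)(-1) = -7.
                   | -1  -2 |

Its absolute value is |J| = 7 (the area scaling factor).

Substituting x = 3u - v, y = -u - 2v into the integrand,

    2x y → -6u^2 - 10u v + 4v^2,

so the integral becomes

    ∬_R (-6u^2 - 10u v + 4v^2) · |J| du dv = ∫_0^3 ∫_0^1 (-42u^2 - 70u v + 28v^2) dv du.

Inner (v): -42u^2 - 35u + 28/3.
Outer (u): -1015/2.

Therefore ∬_D (2x y) dx dy = -1015/2.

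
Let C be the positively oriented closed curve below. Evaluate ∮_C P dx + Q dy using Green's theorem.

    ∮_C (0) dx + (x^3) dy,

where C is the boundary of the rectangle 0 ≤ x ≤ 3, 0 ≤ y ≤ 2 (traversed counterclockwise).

Green's theorem converts the closed line integral into a double integral over the enclosed region D:

    ∮_C P dx + Q dy = ∬_D (∂Q/∂x - ∂P/∂y) dA.

Here P = 0, Q = x^3, so

    ∂Q/∂x = 3x^2,    ∂P/∂y = 0,
    ∂Q/∂x - ∂P/∂y = 3x^2.

D is the region 0 ≤ x ≤ 3, 0 ≤ y ≤ 2. Evaluating the double integral:

    ∬_D (3x^2) dA = ∫_0^{3} ∫_0^{2} (3x^2) dy dx.

Inner (y from 0 to 2): 6x^2.
Outer (x from 0 to 3): 54.

Therefore ∮_C P dx + Q dy = 54.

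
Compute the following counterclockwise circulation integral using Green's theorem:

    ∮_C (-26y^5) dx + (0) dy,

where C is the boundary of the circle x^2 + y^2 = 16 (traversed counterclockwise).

Green's theorem converts the closed line integral into a double integral over the enclosed region D:

    ∮_C P dx + Q dy = ∬_D (∂Q/∂x - ∂P/∂y) dA.

Here P = -26y^5, Q = 0, so

    ∂Q/∂x = 0,    ∂P/∂y = -130y^4,
    ∂Q/∂x - ∂P/∂y = 130y^4.

D is the region x^2 + y^2 ≤ 16. Evaluating the double integral:

In polar coordinates (x = r cos θ, y = r sin θ, dA = r dr dθ) the integrand becomes 130r^4sin(θ)^4, so

    ∬_D (130y^4) dA = ∫_0^{2π} ∫_0^{4} (130r^4sin(θ)^4) · r dr dθ.

Inner (r from 0 to 4): 266240sin(θ)^4/3.
Outer (θ from 0 to 2π): 66560π.

Therefore ∮_C P dx + Q dy = 66560π.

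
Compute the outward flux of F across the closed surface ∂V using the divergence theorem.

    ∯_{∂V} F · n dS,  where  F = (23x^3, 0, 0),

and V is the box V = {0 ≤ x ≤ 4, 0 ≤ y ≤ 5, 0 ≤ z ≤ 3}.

By the divergence theorem,

    ∯_{∂V} F · n dS = ∭_V (∇ · F) dV.

Compute the divergence:
    ∇ · F = ∂F_x/∂x + ∂F_y/∂y + ∂F_z/∂z = 69x^2 + 0 + 0 = 69x^2.

V is a rectangular box, so dV = dx dy dz with 0 ≤ x ≤ 4, 0 ≤ y ≤ 5, 0 ≤ z ≤ 3.

Integrate (69x^2) over V as an iterated integral:

    ∭_V (∇·F) dV = ∫_0^{4} ∫_0^{5} ∫_0^{3} (69x^2) dz dy dx.

Inner (z from 0 to 3): 207x^2.
Middle (y from 0 to 5): 1035x^2.
Outer (x from 0 to 4): 22080.

Therefore ∯_{∂V} F · n dS = 22080.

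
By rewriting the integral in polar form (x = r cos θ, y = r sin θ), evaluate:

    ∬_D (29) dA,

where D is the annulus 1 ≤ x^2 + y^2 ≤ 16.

The region D is 1 ≤ r ≤ 4, 0 ≤ θ ≤ 2π in polar coordinates, where x = r cos(θ), y = r sin(θ), and dA = r dr dθ.

Under the substitution, the integrand becomes 29, so

    ∬_D (29) dA = ∫_{0}^{2π} ∫_{1}^{4} (29) · r dr dθ.

Inner integral (in r): ∫_{1}^{4} (29) · r dr = 435/2.

Outer integral (in θ): ∫_{0}^{2π} (435/2) dθ = 435π.

Therefore ∬_D (29) dA = 435π.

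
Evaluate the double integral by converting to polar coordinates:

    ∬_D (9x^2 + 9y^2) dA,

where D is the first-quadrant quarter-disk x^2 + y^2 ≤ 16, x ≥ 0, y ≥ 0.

The region D is 0 ≤ r ≤ 4, 0 ≤ θ ≤ π/2 in polar coordinates, where x = r cos(θ), y = r sin(θ), and dA = r dr dθ.

Under the substitution, the integrand becomes 9r^2, so

    ∬_D (9x^2 + 9y^2) dA = ∫_{0}^{π/2} ∫_{0}^{4} (9r^2) · r dr dθ.

Inner integral (in r): ∫_{0}^{4} (9r^2) · r dr = 576.

Outer integral (in θ): ∫_{0}^{π/2} (576) dθ = 288π.

Therefore ∬_D (9x^2 + 9y^2) dA = 288π.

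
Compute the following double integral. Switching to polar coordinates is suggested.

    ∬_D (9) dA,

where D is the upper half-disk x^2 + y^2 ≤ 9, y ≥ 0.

The region D is 0 ≤ r ≤ 3, 0 ≤ θ ≤ π in polar coordinates, where x = r cos(θ), y = r sin(θ), and dA = r dr dθ.

Under the substitution, the integrand becomes 9, so

    ∬_D (9) dA = ∫_{0}^{π} ∫_{0}^{3} (9) · r dr dθ.

Inner integral (in r): ∫_{0}^{3} (9) · r dr = 81/2.

Outer integral (in θ): ∫_{0}^{π} (81/2) dθ = 81π/2.

Therefore ∬_D (9) dA = 81π/2.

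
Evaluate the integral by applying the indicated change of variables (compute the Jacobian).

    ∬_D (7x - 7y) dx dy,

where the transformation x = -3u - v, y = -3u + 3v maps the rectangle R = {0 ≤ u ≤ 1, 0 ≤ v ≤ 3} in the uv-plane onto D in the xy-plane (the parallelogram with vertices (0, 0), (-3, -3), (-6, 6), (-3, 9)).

Compute the Jacobian determinant of (x, y) with respect to (u, v):

    ∂(x,y)/∂(u,v) = | -3  -1 | = (-3)(3) - (-1)(-3) = -12.
                   | -3  3 |

Its absolute value is |J| = 12 (the area scaling factor).

Substituting x = -3u - v, y = -3u + 3v into the integrand,

    7x - 7y → -28v,

so the integral becomes

    ∬_R (-28v) · |J| du dv = ∫_0^1 ∫_0^3 (-336v) dv du.

Inner (v): -1512.
Outer (u): -1512.

Therefore ∬_D (7x - 7y) dx dy = -1512.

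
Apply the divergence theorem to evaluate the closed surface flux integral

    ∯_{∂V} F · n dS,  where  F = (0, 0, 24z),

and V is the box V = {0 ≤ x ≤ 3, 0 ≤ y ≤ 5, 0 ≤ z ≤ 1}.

By the divergence theorem,

    ∯_{∂V} F · n dS = ∭_V (∇ · F) dV.

Compute the divergence:
    ∇ · F = ∂F_x/∂x + ∂F_y/∂y + ∂F_z/∂z = 0 + 0 + 24 = 24.

V is a rectangular box, so dV = dx dy dz with 0 ≤ x ≤ 3, 0 ≤ y ≤ 5, 0 ≤ z ≤ 1.

Integrate (24) over V as an iterated integral:

    ∭_V (∇·F) dV = ∫_0^{3} ∫_0^{5} ∫_0^{1} (24) dz dy dx.

Inner (z from 0 to 1): 24.
Middle (y from 0 to 5): 120.
Outer (x from 0 to 3): 360.

Therefore ∯_{∂V} F · n dS = 360.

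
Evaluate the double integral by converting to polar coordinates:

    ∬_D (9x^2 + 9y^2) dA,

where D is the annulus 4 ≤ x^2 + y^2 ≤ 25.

The region D is 2 ≤ r ≤ 5, 0 ≤ θ ≤ 2π in polar coordinates, where x = r cos(θ), y = r sin(θ), and dA = r dr dθ.

Under the substitution, the integrand becomes 9r^2, so

    ∬_D (9x^2 + 9y^2) dA = ∫_{0}^{2π} ∫_{2}^{5} (9r^2) · r dr dθ.

Inner integral (in r): ∫_{2}^{5} (9r^2) · r dr = 5481/4.

Outer integral (in θ): ∫_{0}^{2π} (5481/4) dθ = 5481π/2.

Therefore ∬_D (9x^2 + 9y^2) dA = 5481π/2.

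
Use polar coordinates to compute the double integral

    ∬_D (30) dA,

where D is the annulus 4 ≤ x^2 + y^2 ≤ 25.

The region D is 2 ≤ r ≤ 5, 0 ≤ θ ≤ 2π in polar coordinates, where x = r cos(θ), y = r sin(θ), and dA = r dr dθ.

Under the substitution, the integrand becomes 30, so

    ∬_D (30) dA = ∫_{0}^{2π} ∫_{2}^{5} (30) · r dr dθ.

Inner integral (in r): ∫_{2}^{5} (30) · r dr = 315.

Outer integral (in θ): ∫_{0}^{2π} (315) dθ = 630π.

Therefore ∬_D (30) dA = 630π.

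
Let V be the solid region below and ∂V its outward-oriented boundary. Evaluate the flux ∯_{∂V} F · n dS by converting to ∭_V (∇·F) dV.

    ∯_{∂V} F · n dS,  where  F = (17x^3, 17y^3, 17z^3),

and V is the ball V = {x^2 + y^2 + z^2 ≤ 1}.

By the divergence theorem,

    ∯_{∂V} F · n dS = ∭_V (∇ · F) dV.

Compute the divergence:
    ∇ · F = ∂F_x/∂x + ∂F_y/∂y + ∂F_z/∂z = 51x^2 + 51y^2 + 51z^2.

In spherical coordinates, x = ρ sin(φ) cos(θ), y = ρ sin(φ) sin(θ), z = ρ cos(φ), dV = ρ^2 sin(φ) dρ dφ dθ, with 0 ≤ ρ ≤ 1, 0 ≤ φ ≤ π, 0 ≤ θ ≤ 2π.

The integrand, after substitution and multiplying by the volume element, becomes (51ρ^2) · ρ^2 sin(φ), so

    ∭_V (∇·F) dV = ∫_0^{2π} ∫_0^{π} ∫_0^{1} (51ρ^2) · ρ^2 sin(φ) dρ dφ dθ.

Inner (ρ from 0 to 1): 51sin(φ)/5.
Middle (φ from 0 to π): 102/5.
Outer (θ from 0 to 2π): 204π/5.

Therefore ∯_{∂V} F · n dS = 204π/5.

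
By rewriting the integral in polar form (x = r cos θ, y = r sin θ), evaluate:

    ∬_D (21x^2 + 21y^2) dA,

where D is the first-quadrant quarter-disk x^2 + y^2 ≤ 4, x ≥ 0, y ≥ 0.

The region D is 0 ≤ r ≤ 2, 0 ≤ θ ≤ π/2 in polar coordinates, where x = r cos(θ), y = r sin(θ), and dA = r dr dθ.

Under the substitution, the integrand becomes 21r^2, so

    ∬_D (21x^2 + 21y^2) dA = ∫_{0}^{π/2} ∫_{0}^{2} (21r^2) · r dr dθ.

Inner integral (in r): ∫_{0}^{2} (21r^2) · r dr = 84.

Outer integral (in θ): ∫_{0}^{π/2} (84) dθ = 42π.

Therefore ∬_D (21x^2 + 21y^2) dA = 42π.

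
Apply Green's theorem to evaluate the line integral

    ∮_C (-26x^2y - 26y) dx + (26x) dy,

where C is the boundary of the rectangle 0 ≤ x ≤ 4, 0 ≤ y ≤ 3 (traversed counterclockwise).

Green's theorem converts the closed line integral into a double integral over the enclosed region D:

    ∮_C P dx + Q dy = ∬_D (∂Q/∂x - ∂P/∂y) dA.

Here P = -26x^2y - 26y, Q = 26x, so

    ∂Q/∂x = 26,    ∂P/∂y = -26x^2 - 26,
    ∂Q/∂x - ∂P/∂y = 26x^2 + 52.

D is the region 0 ≤ x ≤ 4, 0 ≤ y ≤ 3. Evaluating the double integral:

    ∬_D (26x^2 + 52) dA = ∫_0^{4} ∫_0^{3} (26x^2 + 52) dy dx.

Inner (y from 0 to 3): 78x^2 + 156.
Outer (x from 0 to 4): 2288.

Therefore ∮_C P dx + Q dy = 2288.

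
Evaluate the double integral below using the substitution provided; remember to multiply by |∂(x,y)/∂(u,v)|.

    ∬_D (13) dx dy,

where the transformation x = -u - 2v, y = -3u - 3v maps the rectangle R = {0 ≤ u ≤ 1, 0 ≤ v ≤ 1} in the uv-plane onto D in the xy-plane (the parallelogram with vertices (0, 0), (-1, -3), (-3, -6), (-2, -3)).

Compute the Jacobian determinant of (x, y) with respect to (u, v):

    ∂(x,y)/∂(u,v) = | -1  -2 | = (-1)(-3) - (-2)(-3) = -3.
                   | -3  -3 |

Its absolute value is |J| = 3 (the area scaling factor).

Substituting x = -u - 2v, y = -3u - 3v into the integrand,

    13 → 13,

so the integral becomes

    ∬_R (13) · |J| du dv = ∫_0^1 ∫_0^1 (39) dv du.

Inner (v): 39.
Outer (u): 39.

Therefore ∬_D (13) dx dy = 39.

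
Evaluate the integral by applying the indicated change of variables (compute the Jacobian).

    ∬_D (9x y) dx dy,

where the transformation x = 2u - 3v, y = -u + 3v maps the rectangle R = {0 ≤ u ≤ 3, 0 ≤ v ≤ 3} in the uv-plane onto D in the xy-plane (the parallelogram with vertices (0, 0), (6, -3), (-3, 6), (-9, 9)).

Compute the Jacobian determinant of (x, y) with respect to (u, v):

    ∂(x,y)/∂(u,v) = | 2  -3 | = (2)(3) - (-3)(-1) = 3.
                   | -1  3 |

Its absolute value is |J| = 3 (the area scaling factor).

Substituting x = 2u - 3v, y = -u + 3v into the integrand,

    9x y → -18u^2 + 81u v - 81v^2,

so the integral becomes

    ∬_R (-18u^2 + 81u v - 81v^2) · |J| du dv = ∫_0^3 ∫_0^3 (-54u^2 + 243u v - 243v^2) dv du.

Inner (v): -162u^2 + 2187u/2 - 2187.
Outer (u): -12393/4.

Therefore ∬_D (9x y) dx dy = -12393/4.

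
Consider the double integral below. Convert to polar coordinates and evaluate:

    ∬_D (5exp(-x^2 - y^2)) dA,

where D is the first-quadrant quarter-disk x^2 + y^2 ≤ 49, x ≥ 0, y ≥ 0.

The region D is 0 ≤ r ≤ 7, 0 ≤ θ ≤ π/2 in polar coordinates, where x = r cos(θ), y = r sin(θ), and dA = r dr dθ.

Under the substitution, the integrand becomes 5exp(-r^2), so

    ∬_D (5exp(-x^2 - y^2)) dA = ∫_{0}^{π/2} ∫_{0}^{7} (5exp(-r^2)) · r dr dθ.

Inner integral (in r): ∫_{0}^{7} (5exp(-r^2)) · r dr = 5/2 - 5exp(-49)/2.

Outer integral (in θ): ∫_{0}^{π/2} (5/2 - 5exp(-49)/2) dθ = -5π (1 - exp(49))exp(-49)/4.

Therefore ∬_D (5exp(-x^2 - y^2)) dA = -5π (1 - exp(49))exp(-49)/4.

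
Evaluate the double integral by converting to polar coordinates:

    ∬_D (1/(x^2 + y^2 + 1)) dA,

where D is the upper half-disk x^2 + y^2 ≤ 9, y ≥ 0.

The region D is 0 ≤ r ≤ 3, 0 ≤ θ ≤ π in polar coordinates, where x = r cos(θ), y = r sin(θ), and dA = r dr dθ.

Under the substitution, the integrand becomes 1/(r^2 + 1), so

    ∬_D (1/(x^2 + y^2 + 1)) dA = ∫_{0}^{π} ∫_{0}^{3} (1/(r^2 + 1)) · r dr dθ.

Inner integral (in r): ∫_{0}^{3} (1/(r^2 + 1)) · r dr = log(10)/2.

Outer integral (in θ): ∫_{0}^{π} (log(10)/2) dθ = π log(10)/2.

Therefore ∬_D (1/(x^2 + y^2 + 1)) dA = π log(10)/2.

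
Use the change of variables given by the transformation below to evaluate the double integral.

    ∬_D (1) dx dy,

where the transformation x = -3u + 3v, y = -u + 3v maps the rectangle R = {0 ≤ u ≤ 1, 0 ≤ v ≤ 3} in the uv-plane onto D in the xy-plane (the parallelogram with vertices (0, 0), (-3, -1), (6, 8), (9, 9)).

Compute the Jacobian determinant of (x, y) with respect to (u, v):

    ∂(x,y)/∂(u,v) = | -3  3 | = (-3)(3) - (3)(-1) = -6.
                   | -1  3 |

Its absolute value is |J| = 6 (the area scaling factor).

Substituting x = -3u + 3v, y = -u + 3v into the integrand,

    1 → 1,

so the integral becomes

    ∬_R (1) · |J| du dv = ∫_0^1 ∫_0^3 (6) dv du.

Inner (v): 18.
Outer (u): 18.

Therefore ∬_D (1) dx dy = 18.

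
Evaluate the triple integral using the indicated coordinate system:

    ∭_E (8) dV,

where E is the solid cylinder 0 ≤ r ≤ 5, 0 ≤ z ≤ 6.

In cylindrical coordinates, x = r cos(θ), y = r sin(θ), z = z, and dV = r dr dθ dz.

The integrand becomes 8, so

    ∭_E (8) dV = ∫_{0}^{2π} ∫_{0}^{5} ∫_{0}^{6} (8) · r dz dr dθ.

Inner (z): 48r.
Middle (r from 0 to 5): 600.
Outer (θ): 1200π.

Therefore the triple integral equals 1200π.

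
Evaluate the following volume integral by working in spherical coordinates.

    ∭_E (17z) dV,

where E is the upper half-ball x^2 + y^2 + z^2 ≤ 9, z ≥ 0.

In spherical coordinates, x = ρ sin(φ) cos(θ), y = ρ sin(φ) sin(θ), z = ρ cos(φ), and dV = ρ^2 sin(φ) dρ dφ dθ.

The integrand becomes 17ρ cos(φ), so

    ∭_E (17z) dV = ∫_{0}^{2π} ∫_{0}^{π/2} ∫_{0}^{3} (17ρ cos(φ)) · ρ^2 sin(φ) dρ dφ dθ.

Inner (ρ): 1377sin(2φ)/8.
Middle (φ): 1377/8.
Outer (θ): 1377π/4.

Therefore the triple integral equals 1377π/4.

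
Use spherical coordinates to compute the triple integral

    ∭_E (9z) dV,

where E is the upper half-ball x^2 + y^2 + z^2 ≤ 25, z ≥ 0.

In spherical coordinates, x = ρ sin(φ) cos(θ), y = ρ sin(φ) sin(θ), z = ρ cos(φ), and dV = ρ^2 sin(φ) dρ dφ dθ.

The integrand becomes 9ρ cos(φ), so

    ∭_E (9z) dV = ∫_{0}^{2π} ∫_{0}^{π/2} ∫_{0}^{5} (9ρ cos(φ)) · ρ^2 sin(φ) dρ dφ dθ.

Inner (ρ): 5625sin(2φ)/8.
Middle (φ): 5625/8.
Outer (θ): 5625π/4.

Therefore the triple integral equals 5625π/4.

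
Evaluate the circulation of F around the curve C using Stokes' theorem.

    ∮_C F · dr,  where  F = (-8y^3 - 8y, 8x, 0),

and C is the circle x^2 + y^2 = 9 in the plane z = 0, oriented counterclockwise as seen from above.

Let S be the flat disk x^2 + y^2 ≤ 9 in the plane z = 0, with upward unit normal n̂ = ẑ. By Stokes' theorem,

    ∮_C F · dr = ∬_S (∇ × F) · n̂ dS = ∬_D (curl F)_z dA,

where D is the disk x^2 + y^2 ≤ 9.

Compute the curl of F = (-8y^3 - 8y, 8x, 0):
    (∇ × F)_x = ∂F_z/∂y - ∂F_y/∂z = 0,
    (∇ × F)_y = ∂F_x/∂z - ∂F_z/∂x = 0,
    (∇ × F)_z = ∂F_y/∂x - ∂F_x/∂y = 24y^2 + 16.

On z = 0, (curl F)_z = 24y^2 + 16.

Convert to polar (x = r cos θ, y = r sin θ, dA = r dr dθ); the integrand becomes 24r^2sin(θ)^2 + 16, so

    ∬_D (curl F)_z dA = ∫_0^{2π} ∫_0^{3} (24r^2sin(θ)^2 + 16) · r dr dθ.

Inner (r from 0 to 3): 486sin(θ)^2 + 72.
Outer (θ from 0 to 2π): 630π.

Therefore ∮_C F · dr = 630π.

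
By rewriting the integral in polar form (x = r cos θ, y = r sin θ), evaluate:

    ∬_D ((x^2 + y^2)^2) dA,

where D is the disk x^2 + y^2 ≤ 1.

The region D is 0 ≤ r ≤ 1, 0 ≤ θ ≤ 2π in polar coordinates, where x = r cos(θ), y = r sin(θ), and dA = r dr dθ.

Under the substitution, the integrand becomes r^4, so

    ∬_D ((x^2 + y^2)^2) dA = ∫_{0}^{2π} ∫_{0}^{1} (r^4) · r dr dθ.

Inner integral (in r): ∫_{0}^{1} (r^4) · r dr = 1/6.

Outer integral (in θ): ∫_{0}^{2π} (1/6) dθ = π/3.

Therefore ∬_D ((x^2 + y^2)^2) dA = π/3.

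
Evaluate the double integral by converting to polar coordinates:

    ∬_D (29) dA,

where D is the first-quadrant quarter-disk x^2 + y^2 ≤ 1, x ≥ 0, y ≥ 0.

The region D is 0 ≤ r ≤ 1, 0 ≤ θ ≤ π/2 in polar coordinates, where x = r cos(θ), y = r sin(θ), and dA = r dr dθ.

Under the substitution, the integrand becomes 29, so

    ∬_D (29) dA = ∫_{0}^{π/2} ∫_{0}^{1} (29) · r dr dθ.

Inner integral (in r): ∫_{0}^{1} (29) · r dr = 29/2.

Outer integral (in θ): ∫_{0}^{π/2} (29/2) dθ = 29π/4.

Therefore ∬_D (29) dA = 29π/4.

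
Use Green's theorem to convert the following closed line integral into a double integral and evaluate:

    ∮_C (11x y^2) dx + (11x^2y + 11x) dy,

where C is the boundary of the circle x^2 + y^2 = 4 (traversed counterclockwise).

Green's theorem converts the closed line integral into a double integral over the enclosed region D:

    ∮_C P dx + Q dy = ∬_D (∂Q/∂x - ∂P/∂y) dA.

Here P = 11x y^2, Q = 11x^2y + 11x, so

    ∂Q/∂x = 22x y + 11,    ∂P/∂y = 22x y,
    ∂Q/∂x - ∂P/∂y = 11.

D is the region x^2 + y^2 ≤ 4. Evaluating the double integral:

In polar coordinates (x = r cos θ, y = r sin θ, dA = r dr dθ) the integrand becomes 11, so

    ∬_D (11) dA = ∫_0^{2π} ∫_0^{2} (11) · r dr dθ.

Inner (r from 0 to 2): 22.
Outer (θ from 0 to 2π): 44π.

Therefore ∮_C P dx + Q dy = 44π.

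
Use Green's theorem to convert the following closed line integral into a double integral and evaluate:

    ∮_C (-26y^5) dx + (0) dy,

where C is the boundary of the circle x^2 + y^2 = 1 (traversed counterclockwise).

Green's theorem converts the closed line integral into a double integral over the enclosed region D:

    ∮_C P dx + Q dy = ∬_D (∂Q/∂x - ∂P/∂y) dA.

Here P = -26y^5, Q = 0, so

    ∂Q/∂x = 0,    ∂P/∂y = -130y^4,
    ∂Q/∂x - ∂P/∂y = 130y^4.

D is the region x^2 + y^2 ≤ 1. Evaluating the double integral:

In polar coordinates (x = r cos θ, y = r sin θ, dA = r dr dθ) the integrand becomes 130r^4sin(θ)^4, so

    ∬_D (130y^4) dA = ∫_0^{2π} ∫_0^{1} (130r^4sin(θ)^4) · r dr dθ.

Inner (r from 0 to 1): 65sin(θ)^4/3.
Outer (θ from 0 to 2π): 65π/4.

Therefore ∮_C P dx + Q dy = 65π/4.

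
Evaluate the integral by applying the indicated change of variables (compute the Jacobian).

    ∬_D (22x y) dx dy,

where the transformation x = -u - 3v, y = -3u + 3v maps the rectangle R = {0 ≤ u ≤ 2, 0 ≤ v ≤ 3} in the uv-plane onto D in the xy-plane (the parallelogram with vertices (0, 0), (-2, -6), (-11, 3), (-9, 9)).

Compute the Jacobian determinant of (x, y) with respect to (u, v):

    ∂(x,y)/∂(u,v) = | -1  -3 | = (-1)(3) - (-3)(-3) = -12.
                   | -3  3 |

Its absolute value is |J| = 12 (the area scaling factor).

Substituting x = -u - 3v, y = -3u + 3v into the integrand,

    22x y → 66u^2 + 132u v - 198v^2,

so the integral becomes

    ∬_R (66u^2 + 132u v - 198v^2) · |J| du dv = ∫_0^2 ∫_0^3 (792u^2 + 1584u v - 2376v^2) dv du.

Inner (v): 2376u^2 + 7128u - 21384.
Outer (u): -22176.

Therefore ∬_D (22x y) dx dy = -22176.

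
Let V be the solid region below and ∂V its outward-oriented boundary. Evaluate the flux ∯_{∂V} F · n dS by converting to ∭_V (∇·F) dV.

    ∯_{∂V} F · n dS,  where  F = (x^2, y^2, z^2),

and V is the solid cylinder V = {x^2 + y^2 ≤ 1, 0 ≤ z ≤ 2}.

By the divergence theorem,

    ∯_{∂V} F · n dS = ∭_V (∇ · F) dV.

Compute the divergence:
    ∇ · F = ∂F_x/∂x + ∂F_y/∂y + ∂F_z/∂z = 2x + 2y + 2z.

In cylindrical coordinates, x = r cos(θ), y = r sin(θ), z = z, dV = r dr dθ dz, with 0 ≤ r ≤ 1, 0 ≤ θ ≤ 2π, 0 ≤ z ≤ 2.

The integrand, after substitution and multiplying by the volume element, becomes (2sqrt(2)r sin(θ + π/4) + 2z) · r, so

    ∭_V (∇·F) dV = ∫_0^{2π} ∫_0^{1} ∫_0^{2} (2sqrt(2)r sin(θ + π/4) + 2z) · r dz dr dθ.

Inner (z from 0 to 2): 4r (sqrt(2)r sin(θ + π/4) + 1).
Middle (r from 0 to 1): 4sqrt(2)sin(θ + π/4)/3 + 2.
Outer (θ from 0 to 2π): 4π.

Therefore ∯_{∂V} F · n dS = 4π.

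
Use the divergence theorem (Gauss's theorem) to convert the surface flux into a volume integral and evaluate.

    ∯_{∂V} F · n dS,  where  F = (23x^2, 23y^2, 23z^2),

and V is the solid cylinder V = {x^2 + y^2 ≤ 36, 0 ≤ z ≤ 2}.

By the divergence theorem,

    ∯_{∂V} F · n dS = ∭_V (∇ · F) dV.

Compute the divergence:
    ∇ · F = ∂F_x/∂x + ∂F_y/∂y + ∂F_z/∂z = 46x + 46y + 46z.

In cylindrical coordinates, x = r cos(θ), y = r sin(θ), z = z, dV = r dr dθ dz, with 0 ≤ r ≤ 6, 0 ≤ θ ≤ 2π, 0 ≤ z ≤ 2.

The integrand, after substitution and multiplying by the volume element, becomes (46sqrt(2)r sin(θ + π/4) + 46z) · r, so

    ∭_V (∇·F) dV = ∫_0^{2π} ∫_0^{6} ∫_0^{2} (46sqrt(2)r sin(θ + π/4) + 46z) · r dz dr dθ.

Inner (z from 0 to 2): 92r (sqrt(2)r sin(θ + π/4) + 1).
Middle (r from 0 to 6): 6624sqrt(2)sin(θ + π/4) + 1656.
Outer (θ from 0 to 2π): 3312π.

Therefore ∯_{∂V} F · n dS = 3312π.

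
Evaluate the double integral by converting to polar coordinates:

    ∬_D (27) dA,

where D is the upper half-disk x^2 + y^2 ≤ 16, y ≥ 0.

The region D is 0 ≤ r ≤ 4, 0 ≤ θ ≤ π in polar coordinates, where x = r cos(θ), y = r sin(θ), and dA = r dr dθ.

Under the substitution, the integrand becomes 27, so

    ∬_D (27) dA = ∫_{0}^{π} ∫_{0}^{4} (27) · r dr dθ.

Inner integral (in r): ∫_{0}^{4} (27) · r dr = 216.

Outer integral (in θ): ∫_{0}^{π} (216) dθ = 216π.

Therefore ∬_D (27) dA = 216π.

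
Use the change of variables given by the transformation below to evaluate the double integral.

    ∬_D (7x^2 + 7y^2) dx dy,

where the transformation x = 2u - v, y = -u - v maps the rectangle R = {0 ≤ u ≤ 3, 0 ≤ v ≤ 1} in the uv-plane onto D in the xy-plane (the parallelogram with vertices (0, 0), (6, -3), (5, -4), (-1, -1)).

Compute the Jacobian determinant of (x, y) with respect to (u, v):

    ∂(x,y)/∂(u,v) = | 2  -1 | = (2)(-1) - (-1)(-1) = -3.
                   | -1  -1 |

Its absolute value is |J| = 3 (the area scaling factor).

Substituting x = 2u - v, y = -u - v into the integrand,

    7x^2 + 7y^2 → 35u^2 - 14u v + 14v^2,

so the integral becomes

    ∬_R (35u^2 - 14u v + 14v^2) · |J| du dv = ∫_0^3 ∫_0^1 (105u^2 - 42u v + 42v^2) dv du.

Inner (v): 105u^2 - 21u + 14.
Outer (u): 1785/2.

Therefore ∬_D (7x^2 + 7y^2) dx dy = 1785/2.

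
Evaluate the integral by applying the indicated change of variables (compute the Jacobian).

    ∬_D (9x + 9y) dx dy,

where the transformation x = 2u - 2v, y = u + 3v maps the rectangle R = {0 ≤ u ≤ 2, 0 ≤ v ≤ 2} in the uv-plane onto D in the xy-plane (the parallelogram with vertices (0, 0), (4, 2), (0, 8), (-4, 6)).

Compute the Jacobian determinant of (x, y) with respect to (u, v):

    ∂(x,y)/∂(u,v) = | 2  -2 | = (2)(3) - (-2)(1) = 8.
                   | 1  3 |

Its absolute value is |J| = 8 (the area scaling factor).

Substituting x = 2u - 2v, y = u + 3v into the integrand,

    9x + 9y → 27u + 9v,

so the integral becomes

    ∬_R (27u + 9v) · |J| du dv = ∫_0^2 ∫_0^2 (216u + 72v) dv du.

Inner (v): 432u + 144.
Outer (u): 1152.

Therefore ∬_D (9x + 9y) dx dy = 1152.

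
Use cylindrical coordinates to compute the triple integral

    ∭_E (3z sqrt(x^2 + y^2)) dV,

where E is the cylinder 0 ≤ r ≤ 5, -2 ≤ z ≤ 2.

In cylindrical coordinates, x = r cos(θ), y = r sin(θ), z = z, and dV = r dr dθ dz.

The integrand becomes 3r z, so

    ∭_E (3z sqrt(x^2 + y^2)) dV = ∫_{0}^{2π} ∫_{0}^{5} ∫_{-2}^{2} (3r z) · r dz dr dθ.

Inner (z): 0.
Middle (r from 0 to 5): 0.
Outer (θ): 0.

Therefore the triple integral equals 0.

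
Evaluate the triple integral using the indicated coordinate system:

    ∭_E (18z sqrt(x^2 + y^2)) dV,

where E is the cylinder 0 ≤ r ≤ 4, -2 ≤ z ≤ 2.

In cylindrical coordinates, x = r cos(θ), y = r sin(θ), z = z, and dV = r dr dθ dz.

The integrand becomes 18r z, so

    ∭_E (18z sqrt(x^2 + y^2)) dV = ∫_{0}^{2π} ∫_{0}^{4} ∫_{-2}^{2} (18r z) · r dz dr dθ.

Inner (z): 0.
Middle (r from 0 to 4): 0.
Outer (θ): 0.

Therefore the triple integral equals 0.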